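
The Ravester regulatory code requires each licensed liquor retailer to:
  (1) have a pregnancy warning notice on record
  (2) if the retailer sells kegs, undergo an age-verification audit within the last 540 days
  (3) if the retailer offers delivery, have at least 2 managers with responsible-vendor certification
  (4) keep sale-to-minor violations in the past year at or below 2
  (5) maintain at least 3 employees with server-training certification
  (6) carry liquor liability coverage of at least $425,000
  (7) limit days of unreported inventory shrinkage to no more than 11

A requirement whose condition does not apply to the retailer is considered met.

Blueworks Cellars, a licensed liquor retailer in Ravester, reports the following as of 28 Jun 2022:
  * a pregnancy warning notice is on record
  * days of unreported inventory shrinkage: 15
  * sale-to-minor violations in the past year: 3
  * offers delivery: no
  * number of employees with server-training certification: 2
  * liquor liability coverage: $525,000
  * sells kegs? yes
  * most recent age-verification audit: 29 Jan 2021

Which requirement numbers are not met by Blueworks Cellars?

1. pregnancy warning notice present → met
2. condition 'sells kegs' holds; age-verification audit 515 days ago vs limit 540 → met
3. condition 'offers delivery' does not hold → requirement n/a → met
4. sale-to-minor violations in the past year 3 > 2 → not met
5. employees with server-training certification 2 < 3 → not met
6. liquor liability coverage $525,000 ≥ $425,000 → met
7. days of unreported inventory shrinkage 15 > 11 → not met
Not met: 4, 5, 7

4, 5, 7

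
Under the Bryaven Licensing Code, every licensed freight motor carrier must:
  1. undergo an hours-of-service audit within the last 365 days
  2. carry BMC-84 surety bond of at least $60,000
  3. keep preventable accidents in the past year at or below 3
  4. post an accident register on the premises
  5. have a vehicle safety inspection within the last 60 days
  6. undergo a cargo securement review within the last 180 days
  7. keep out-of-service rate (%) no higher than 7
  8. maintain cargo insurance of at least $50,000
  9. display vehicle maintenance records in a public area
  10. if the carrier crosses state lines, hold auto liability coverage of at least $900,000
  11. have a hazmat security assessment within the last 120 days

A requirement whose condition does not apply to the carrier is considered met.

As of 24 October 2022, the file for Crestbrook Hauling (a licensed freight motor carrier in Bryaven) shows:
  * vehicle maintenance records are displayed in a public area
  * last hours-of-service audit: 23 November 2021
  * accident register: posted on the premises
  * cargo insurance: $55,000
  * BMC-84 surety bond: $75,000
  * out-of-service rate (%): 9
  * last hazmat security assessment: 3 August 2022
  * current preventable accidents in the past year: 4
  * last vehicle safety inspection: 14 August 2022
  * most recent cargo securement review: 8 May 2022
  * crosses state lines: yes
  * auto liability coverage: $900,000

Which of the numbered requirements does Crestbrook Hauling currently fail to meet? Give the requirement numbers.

1. hours-of-service audit 335 days ago vs limit 365 → met
2. BMC-84 surety bond $75,000 ≥ $60,000 → met
3. preventable accidents in the past year 4 > 3 → not met
4. accident register present → met
5. vehicle safety inspection 71 days ago vs limit 60 → not met
6. cargo securement review 169 days ago vs limit 180 → met
7. out-of-service rate (%) 9 > 7 → not met
8. cargo insurance $55,000 ≥ $50,000 → met
9. vehicle maintenance records present → met
10. condition 'crosses state lines' holds; auto liability coverage $900,000 ≥ $900,000 → met
11. hazmat security assessment 82 days ago vs limit 120 → met
Not met: 3, 5, 7

3, 5, 7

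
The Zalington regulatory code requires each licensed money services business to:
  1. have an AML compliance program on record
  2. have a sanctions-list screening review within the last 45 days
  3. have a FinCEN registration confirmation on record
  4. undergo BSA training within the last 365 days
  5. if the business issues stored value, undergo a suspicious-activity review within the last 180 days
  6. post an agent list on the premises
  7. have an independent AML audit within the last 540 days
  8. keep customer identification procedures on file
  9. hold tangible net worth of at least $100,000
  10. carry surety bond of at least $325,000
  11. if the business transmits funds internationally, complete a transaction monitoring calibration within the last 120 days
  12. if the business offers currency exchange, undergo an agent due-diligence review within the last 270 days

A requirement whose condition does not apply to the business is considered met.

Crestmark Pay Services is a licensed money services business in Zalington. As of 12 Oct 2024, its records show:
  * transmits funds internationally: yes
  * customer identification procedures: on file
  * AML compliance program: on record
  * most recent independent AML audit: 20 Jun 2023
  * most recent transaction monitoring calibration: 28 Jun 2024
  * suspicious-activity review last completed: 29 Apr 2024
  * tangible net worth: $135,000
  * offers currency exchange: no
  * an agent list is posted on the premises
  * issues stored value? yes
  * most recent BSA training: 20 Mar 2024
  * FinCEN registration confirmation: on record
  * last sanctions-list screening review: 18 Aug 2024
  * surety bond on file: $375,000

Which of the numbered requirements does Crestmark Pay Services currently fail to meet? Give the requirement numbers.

2

1. AML compliance program present → met
2. sanctions-list screening review 55 days ago vs limit 45 → not met
3. FinCEN registration confirmation present → met
4. BSA training 206 days ago vs limit 365 → met
5. condition 'issues stored value' holds; suspicious-activity review 166 days ago vs limit 180 → met
6. agent list present → met
7. independent AML audit 480 days ago vs limit 540 → met
8. customer identification procedures present → met
9. tangible net worth $135,000 ≥ $100,000 → met
10. surety bond $375,000 ≥ $325,000 → met
11. condition 'transmits funds internationally' holds; transaction monitoring calibration 106 days ago vs limit 120 → met
12. condition 'offers currency exchange' does not hold → requirement n/a → met
Not met: 2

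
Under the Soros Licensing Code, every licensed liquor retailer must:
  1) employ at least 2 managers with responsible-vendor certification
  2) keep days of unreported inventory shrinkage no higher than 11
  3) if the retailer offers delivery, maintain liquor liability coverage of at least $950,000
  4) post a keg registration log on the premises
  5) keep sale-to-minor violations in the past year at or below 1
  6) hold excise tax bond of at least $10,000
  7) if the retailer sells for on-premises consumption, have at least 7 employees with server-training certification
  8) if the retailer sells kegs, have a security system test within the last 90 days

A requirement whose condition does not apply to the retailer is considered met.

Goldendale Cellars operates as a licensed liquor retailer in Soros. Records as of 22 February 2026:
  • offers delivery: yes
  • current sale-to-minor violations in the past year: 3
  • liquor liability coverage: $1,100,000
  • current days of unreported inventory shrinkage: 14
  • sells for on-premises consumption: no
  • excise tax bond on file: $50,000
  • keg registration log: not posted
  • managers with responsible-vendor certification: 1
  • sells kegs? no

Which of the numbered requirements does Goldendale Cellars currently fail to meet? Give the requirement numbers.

1, 2, 4, 5

1. managers with responsible-vendor certification 1 < 2 → not met
2. days of unreported inventory shrinkage 14 > 11 → not met
3. condition 'offers delivery' holds; liquor liability coverage $1,100,000 ≥ $950,000 → met
4. keg registration log absent → not met
5. sale-to-minor violations in the past year 3 > 1 → not met
6. excise tax bond $50,000 ≥ $10,000 → met
7. condition 'sells for on-premises consumption' does not hold → requirement n/a → met
8. condition 'sells kegs' does not hold → requirement n/a → met
Not met: 1, 2, 4, 5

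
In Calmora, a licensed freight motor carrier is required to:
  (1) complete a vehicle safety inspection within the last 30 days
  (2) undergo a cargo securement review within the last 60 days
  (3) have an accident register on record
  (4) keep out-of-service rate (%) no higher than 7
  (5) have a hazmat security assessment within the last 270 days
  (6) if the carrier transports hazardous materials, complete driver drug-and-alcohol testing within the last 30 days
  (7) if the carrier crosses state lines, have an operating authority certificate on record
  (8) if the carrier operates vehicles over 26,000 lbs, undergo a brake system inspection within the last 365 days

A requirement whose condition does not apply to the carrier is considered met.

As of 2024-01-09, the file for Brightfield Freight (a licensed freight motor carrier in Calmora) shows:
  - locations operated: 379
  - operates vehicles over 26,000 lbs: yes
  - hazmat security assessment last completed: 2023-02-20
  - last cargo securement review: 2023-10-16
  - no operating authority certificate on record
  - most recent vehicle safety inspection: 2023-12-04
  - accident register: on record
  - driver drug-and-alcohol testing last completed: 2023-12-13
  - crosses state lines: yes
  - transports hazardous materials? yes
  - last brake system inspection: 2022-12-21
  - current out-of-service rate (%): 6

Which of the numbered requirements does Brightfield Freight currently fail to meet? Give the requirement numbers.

1, 2, 5, 7, 8

1. vehicle safety inspection 36 days ago vs limit 30 → not met
2. cargo securement review 85 days ago vs limit 60 → not met
3. accident register present → met
4. out-of-service rate (%) 6 ≤ 7 → met
5. hazmat security assessment 323 days ago vs limit 270 → not met
6. condition 'transports hazardous materials' holds; driver drug-and-alcohol testing 27 days ago vs limit 30 → met
7. condition 'crosses state lines' holds; operating authority certificate absent → not met
8. condition 'operates vehicles over 26,000 lbs' holds; brake system inspection 384 days ago vs limit 365 → not met
Not met: 1, 2, 5, 7, 8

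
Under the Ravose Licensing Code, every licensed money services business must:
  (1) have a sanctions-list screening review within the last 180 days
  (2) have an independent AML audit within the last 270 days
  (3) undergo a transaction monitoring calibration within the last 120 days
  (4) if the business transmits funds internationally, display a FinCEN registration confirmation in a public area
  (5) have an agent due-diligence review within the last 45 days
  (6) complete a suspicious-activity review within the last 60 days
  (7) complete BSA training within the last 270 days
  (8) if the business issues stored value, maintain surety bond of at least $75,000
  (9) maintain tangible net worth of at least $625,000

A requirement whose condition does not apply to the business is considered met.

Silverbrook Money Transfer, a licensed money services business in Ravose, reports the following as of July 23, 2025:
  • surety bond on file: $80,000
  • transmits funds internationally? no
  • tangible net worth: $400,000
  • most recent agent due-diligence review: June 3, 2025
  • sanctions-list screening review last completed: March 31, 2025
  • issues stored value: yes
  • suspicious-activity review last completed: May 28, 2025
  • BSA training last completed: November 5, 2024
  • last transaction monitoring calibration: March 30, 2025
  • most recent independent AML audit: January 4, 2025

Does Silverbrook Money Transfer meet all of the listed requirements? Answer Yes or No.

No

1. sanctions-list screening review 114 days ago vs limit 180 → met
2. independent AML audit 200 days ago vs limit 270 → met
3. transaction monitoring calibration 115 days ago vs limit 120 → met
4. condition 'transmits funds internationally' does not hold → requirement n/a → met
5. agent due-diligence review 50 days ago vs limit 45 → not met
6. suspicious-activity review 56 days ago vs limit 60 → met
7. BSA training 260 days ago vs limit 270 → met
8. condition 'issues stored value' holds; surety bond $80,000 ≥ $75,000 → met
9. tangible net worth $400,000 < $625,000 → not met
Not met: 5, 9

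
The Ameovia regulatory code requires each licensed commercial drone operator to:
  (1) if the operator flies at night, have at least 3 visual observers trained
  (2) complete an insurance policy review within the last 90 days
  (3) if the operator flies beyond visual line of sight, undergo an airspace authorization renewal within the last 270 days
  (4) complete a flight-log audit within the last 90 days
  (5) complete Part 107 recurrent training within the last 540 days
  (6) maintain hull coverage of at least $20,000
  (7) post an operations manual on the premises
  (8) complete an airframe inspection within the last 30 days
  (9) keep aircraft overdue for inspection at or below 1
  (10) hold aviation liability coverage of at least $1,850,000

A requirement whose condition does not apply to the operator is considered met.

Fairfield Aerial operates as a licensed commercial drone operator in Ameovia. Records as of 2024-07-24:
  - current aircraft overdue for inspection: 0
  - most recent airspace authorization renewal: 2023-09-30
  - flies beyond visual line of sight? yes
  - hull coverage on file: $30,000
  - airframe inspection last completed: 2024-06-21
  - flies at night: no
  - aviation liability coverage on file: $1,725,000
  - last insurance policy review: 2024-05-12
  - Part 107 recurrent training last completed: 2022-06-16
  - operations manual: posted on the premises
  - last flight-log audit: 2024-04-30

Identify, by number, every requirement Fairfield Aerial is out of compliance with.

3, 5, 8, 10

1. condition 'flies at night' does not hold → requirement n/a → met
2. insurance policy review 73 days ago vs limit 90 → met
3. condition 'flies beyond visual line of sight' holds; airspace authorization renewal 298 days ago vs limit 270 → not met
4. flight-log audit 85 days ago vs limit 90 → met
5. Part 107 recurrent training 769 days ago vs limit 540 → not met
6. hull coverage $30,000 ≥ $20,000 → met
7. operations manual present → met
8. airframe inspection 33 days ago vs limit 30 → not met
9. aircraft overdue for inspection 0 ≤ 1 → met
10. aviation liability coverage $1,725,000 < $1,850,000 → not met
Not met: 3, 5, 8, 10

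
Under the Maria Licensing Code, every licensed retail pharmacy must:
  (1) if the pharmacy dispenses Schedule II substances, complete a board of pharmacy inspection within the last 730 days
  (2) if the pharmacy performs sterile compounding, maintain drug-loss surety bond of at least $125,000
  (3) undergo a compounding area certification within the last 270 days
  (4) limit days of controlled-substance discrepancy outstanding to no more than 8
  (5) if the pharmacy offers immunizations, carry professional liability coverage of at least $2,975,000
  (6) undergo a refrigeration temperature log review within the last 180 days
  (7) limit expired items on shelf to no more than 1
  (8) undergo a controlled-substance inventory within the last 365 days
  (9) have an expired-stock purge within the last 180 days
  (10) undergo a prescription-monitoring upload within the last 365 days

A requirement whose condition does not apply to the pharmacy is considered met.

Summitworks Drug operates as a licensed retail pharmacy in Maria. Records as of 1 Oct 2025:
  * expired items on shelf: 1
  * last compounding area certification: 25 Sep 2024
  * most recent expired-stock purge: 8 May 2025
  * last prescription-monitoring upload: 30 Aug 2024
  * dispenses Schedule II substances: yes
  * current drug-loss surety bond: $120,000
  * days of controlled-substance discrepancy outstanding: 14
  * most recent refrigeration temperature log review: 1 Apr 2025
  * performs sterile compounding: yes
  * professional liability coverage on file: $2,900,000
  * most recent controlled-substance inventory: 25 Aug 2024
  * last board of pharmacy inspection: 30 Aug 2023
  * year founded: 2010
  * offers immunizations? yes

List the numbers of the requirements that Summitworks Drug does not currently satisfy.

1. condition 'dispenses Schedule II substances' holds; board of pharmacy inspection 763 days ago vs limit 730 → not met
2. condition 'performs sterile compounding' holds; drug-loss surety bond $120,000 < $125,000 → not met
3. compounding area certification 371 days ago vs limit 270 → not met
4. days of controlled-substance discrepancy outstanding 14 > 8 → not met
5. condition 'offers immunizations' holds; professional liability coverage $2,900,000 < $2,975,000 → not met
6. refrigeration temperature log review 183 days ago vs limit 180 → not met
7. expired items on shelf 1 ≤ 1 → met
8. controlled-substance inventory 402 days ago vs limit 365 → not met
9. expired-stock purge 146 days ago vs limit 180 → met
10. prescription-monitoring upload 397 days ago vs limit 365 → not met
Not met: 1, 2, 3, 4, 5, 6, 8, 10

1, 2, 3, 4, 5, 6, 8, 10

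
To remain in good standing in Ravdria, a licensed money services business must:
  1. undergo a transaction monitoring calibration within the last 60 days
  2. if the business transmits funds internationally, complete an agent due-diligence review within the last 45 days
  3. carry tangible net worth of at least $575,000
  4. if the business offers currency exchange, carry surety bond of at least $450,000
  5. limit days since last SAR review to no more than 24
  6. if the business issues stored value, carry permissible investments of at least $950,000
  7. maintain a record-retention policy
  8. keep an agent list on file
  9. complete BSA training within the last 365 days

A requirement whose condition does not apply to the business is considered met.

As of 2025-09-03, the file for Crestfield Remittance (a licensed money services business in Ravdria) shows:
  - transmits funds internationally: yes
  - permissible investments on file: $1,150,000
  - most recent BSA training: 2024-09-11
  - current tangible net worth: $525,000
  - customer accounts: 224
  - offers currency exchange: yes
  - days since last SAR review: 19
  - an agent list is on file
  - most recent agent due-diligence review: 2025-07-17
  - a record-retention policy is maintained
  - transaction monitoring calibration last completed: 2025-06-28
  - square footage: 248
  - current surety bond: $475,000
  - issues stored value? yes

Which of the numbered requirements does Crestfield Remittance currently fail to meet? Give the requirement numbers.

1. transaction monitoring calibration 67 days ago vs limit 60 → not met
2. condition 'transmits funds internationally' holds; agent due-diligence review 48 days ago vs limit 45 → not met
3. tangible net worth $525,000 < $575,000 → not met
4. condition 'offers currency exchange' holds; surety bond $475,000 ≥ $450,000 → met
5. days since last SAR review 19 ≤ 24 → met
6. condition 'issues stored value' holds; permissible investments $1,150,000 ≥ $950,000 → met
7. record-retention policy present → met
8. agent list present → met
9. BSA training 357 days ago vs limit 365 → met
Not met: 1, 2, 3

1, 2, 3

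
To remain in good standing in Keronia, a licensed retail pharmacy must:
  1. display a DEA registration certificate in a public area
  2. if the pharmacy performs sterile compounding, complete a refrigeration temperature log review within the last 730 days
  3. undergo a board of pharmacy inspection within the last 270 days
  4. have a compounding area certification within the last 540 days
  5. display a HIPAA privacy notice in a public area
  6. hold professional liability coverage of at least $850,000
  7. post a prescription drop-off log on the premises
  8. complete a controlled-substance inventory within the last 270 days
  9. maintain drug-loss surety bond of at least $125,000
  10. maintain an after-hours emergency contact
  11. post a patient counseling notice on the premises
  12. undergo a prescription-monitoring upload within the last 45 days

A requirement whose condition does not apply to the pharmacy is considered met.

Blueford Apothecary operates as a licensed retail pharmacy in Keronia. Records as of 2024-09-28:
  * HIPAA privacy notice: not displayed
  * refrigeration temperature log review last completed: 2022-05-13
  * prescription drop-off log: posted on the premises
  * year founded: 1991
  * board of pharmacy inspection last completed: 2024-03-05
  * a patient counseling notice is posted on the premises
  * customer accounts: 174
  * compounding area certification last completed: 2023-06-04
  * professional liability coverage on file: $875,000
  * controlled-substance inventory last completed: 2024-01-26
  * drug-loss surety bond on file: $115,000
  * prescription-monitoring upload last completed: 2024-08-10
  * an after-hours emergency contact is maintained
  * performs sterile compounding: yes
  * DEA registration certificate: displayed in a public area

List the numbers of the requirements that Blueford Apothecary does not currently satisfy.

1. DEA registration certificate present → met
2. condition 'performs sterile compounding' holds; refrigeration temperature log review 869 days ago vs limit 730 → not met
3. board of pharmacy inspection 207 days ago vs limit 270 → met
4. compounding area certification 482 days ago vs limit 540 → met
5. HIPAA privacy notice absent → not met
6. professional liability coverage $875,000 ≥ $850,000 → met
7. prescription drop-off log present → met
8. controlled-substance inventory 246 days ago vs limit 270 → met
9. drug-loss surety bond $115,000 < $125,000 → not met
10. after-hours emergency contact present → met
11. patient counseling notice present → met
12. prescription-monitoring upload 49 days ago vs limit 45 → not met
Not met: 2, 5, 9, 12

2, 5, 9, 12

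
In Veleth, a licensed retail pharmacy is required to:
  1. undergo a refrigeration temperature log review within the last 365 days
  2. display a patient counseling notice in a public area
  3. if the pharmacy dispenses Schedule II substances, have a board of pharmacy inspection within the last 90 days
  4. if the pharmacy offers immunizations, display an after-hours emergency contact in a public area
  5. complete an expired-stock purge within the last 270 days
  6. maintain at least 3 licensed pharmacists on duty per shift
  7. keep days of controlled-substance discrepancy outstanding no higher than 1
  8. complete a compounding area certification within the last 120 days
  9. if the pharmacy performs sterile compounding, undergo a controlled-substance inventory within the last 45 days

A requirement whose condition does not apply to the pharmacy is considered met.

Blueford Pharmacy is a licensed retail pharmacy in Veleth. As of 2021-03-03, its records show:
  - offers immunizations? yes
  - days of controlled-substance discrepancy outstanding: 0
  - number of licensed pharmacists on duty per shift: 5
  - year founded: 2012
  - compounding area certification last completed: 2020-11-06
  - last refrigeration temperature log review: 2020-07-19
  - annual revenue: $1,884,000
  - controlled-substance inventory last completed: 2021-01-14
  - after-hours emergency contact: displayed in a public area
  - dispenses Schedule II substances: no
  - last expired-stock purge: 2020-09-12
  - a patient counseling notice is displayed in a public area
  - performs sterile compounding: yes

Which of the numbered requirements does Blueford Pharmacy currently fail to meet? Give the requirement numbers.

1. refrigeration temperature log review 227 days ago vs limit 365 → met
2. patient counseling notice present → met
3. condition 'dispenses Schedule II substances' does not hold → requirement n/a → met
4. condition 'offers immunizations' holds; after-hours emergency contact present → met
5. expired-stock purge 172 days ago vs limit 270 → met
6. licensed pharmacists on duty per shift 5 ≥ 3 → met
7. days of controlled-substance discrepancy outstanding 0 ≤ 1 → met
8. compounding area certification 117 days ago vs limit 120 → met
9. condition 'performs sterile compounding' holds; controlled-substance inventory 48 days ago vs limit 45 → not met
Not met: 9

9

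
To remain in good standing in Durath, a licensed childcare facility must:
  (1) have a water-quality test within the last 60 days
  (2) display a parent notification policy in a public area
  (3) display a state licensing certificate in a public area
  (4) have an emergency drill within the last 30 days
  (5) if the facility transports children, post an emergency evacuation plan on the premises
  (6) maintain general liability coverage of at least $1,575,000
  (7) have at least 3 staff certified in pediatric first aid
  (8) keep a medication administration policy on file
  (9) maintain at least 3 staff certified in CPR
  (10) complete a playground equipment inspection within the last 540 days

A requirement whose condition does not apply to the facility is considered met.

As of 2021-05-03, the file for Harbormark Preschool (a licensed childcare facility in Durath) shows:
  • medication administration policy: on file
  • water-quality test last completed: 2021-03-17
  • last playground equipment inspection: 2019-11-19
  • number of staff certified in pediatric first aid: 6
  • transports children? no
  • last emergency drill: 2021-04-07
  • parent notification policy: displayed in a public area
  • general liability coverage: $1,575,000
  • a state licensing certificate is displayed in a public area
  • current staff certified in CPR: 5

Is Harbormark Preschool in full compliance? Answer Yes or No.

1. water-quality test 47 days ago vs limit 60 → met
2. parent notification policy present → met
3. state licensing certificate present → met
4. emergency drill 26 days ago vs limit 30 → met
5. condition 'transports children' does not hold → requirement n/a → met
6. general liability coverage $1,575,000 ≥ $1,575,000 → met
7. staff certified in pediatric first aid 6 ≥ 3 → met
8. medication administration policy present → met
9. staff certified in CPR 5 ≥ 3 → met
10. playground equipment inspection 531 days ago vs limit 540 → met
All met.

Yes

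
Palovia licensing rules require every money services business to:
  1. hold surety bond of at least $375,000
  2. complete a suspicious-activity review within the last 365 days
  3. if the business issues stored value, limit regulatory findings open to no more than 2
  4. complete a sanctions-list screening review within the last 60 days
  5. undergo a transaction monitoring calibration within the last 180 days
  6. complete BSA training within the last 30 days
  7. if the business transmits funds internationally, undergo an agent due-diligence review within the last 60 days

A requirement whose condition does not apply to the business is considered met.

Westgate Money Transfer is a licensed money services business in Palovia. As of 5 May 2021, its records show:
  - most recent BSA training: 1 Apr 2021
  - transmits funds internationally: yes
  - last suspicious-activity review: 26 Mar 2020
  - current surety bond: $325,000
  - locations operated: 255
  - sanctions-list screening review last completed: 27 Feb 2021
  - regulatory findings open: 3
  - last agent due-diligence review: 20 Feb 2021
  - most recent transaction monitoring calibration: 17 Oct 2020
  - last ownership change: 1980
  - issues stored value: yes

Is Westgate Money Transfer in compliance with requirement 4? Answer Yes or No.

4. sanctions-list screening review 67 days ago vs limit 60 → not met

No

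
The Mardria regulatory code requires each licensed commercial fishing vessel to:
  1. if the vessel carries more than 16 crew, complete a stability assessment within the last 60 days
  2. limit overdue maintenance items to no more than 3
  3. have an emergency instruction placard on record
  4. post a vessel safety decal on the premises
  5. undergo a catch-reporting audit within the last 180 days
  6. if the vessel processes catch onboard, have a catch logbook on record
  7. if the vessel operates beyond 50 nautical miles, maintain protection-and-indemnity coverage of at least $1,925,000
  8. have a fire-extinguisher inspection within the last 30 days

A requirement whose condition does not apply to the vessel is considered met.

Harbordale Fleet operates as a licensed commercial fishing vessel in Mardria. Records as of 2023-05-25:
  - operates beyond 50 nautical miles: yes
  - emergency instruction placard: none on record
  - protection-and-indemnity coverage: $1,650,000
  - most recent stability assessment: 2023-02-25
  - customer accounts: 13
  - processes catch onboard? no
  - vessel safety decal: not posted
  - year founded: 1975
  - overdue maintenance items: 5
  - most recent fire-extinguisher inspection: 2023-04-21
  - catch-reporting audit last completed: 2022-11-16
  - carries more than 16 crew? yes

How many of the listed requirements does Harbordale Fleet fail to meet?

1. condition 'carries more than 16 crew' holds; stability assessment 89 days ago vs limit 60 → not met
2. overdue maintenance items 5 > 3 → not met
3. emergency instruction placard absent → not met
4. vessel safety decal absent → not met
5. catch-reporting audit 190 days ago vs limit 180 → not met
6. condition 'processes catch onboard' does not hold → requirement n/a → met
7. condition 'operates beyond 50 nautical miles' holds; protection-and-indemnity coverage $1,650,000 < $1,925,000 → not met
8. fire-extinguisher inspection 34 days ago vs limit 30 → not met
Not met: 7 of 8

7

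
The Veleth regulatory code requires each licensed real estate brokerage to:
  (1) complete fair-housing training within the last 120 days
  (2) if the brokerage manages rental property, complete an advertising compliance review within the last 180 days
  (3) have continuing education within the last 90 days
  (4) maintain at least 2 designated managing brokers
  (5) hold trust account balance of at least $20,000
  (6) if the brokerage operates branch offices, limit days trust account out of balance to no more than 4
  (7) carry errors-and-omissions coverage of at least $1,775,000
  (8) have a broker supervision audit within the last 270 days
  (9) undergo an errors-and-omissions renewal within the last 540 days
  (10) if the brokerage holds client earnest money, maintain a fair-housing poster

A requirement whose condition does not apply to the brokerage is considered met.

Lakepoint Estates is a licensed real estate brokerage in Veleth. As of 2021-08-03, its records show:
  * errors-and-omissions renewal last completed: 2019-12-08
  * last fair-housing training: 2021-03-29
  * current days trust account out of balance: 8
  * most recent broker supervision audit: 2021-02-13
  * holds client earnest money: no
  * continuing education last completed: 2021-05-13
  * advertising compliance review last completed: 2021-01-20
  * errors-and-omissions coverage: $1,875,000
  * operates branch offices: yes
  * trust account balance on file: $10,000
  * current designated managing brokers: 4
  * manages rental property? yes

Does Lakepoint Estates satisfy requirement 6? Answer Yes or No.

6. condition 'operates branch offices' holds; days trust account out of balance 8 > 4 → not met

No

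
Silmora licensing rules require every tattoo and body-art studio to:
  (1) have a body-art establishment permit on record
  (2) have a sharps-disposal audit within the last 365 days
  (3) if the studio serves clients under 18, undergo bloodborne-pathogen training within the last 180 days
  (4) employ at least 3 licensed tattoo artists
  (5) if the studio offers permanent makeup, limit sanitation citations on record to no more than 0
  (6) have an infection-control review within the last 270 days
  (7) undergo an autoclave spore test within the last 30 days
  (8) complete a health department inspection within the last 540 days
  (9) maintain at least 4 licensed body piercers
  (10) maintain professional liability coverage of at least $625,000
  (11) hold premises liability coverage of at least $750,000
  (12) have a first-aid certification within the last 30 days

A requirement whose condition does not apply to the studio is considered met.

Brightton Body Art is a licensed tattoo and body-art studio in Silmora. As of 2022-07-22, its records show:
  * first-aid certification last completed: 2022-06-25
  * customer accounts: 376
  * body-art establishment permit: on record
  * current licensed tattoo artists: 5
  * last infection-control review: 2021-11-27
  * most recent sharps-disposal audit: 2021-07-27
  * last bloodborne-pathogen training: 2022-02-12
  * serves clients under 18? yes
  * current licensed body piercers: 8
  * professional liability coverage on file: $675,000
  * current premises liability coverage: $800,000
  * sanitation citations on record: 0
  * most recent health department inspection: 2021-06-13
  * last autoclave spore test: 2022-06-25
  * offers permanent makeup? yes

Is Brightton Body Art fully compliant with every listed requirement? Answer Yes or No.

1. body-art establishment permit present → met
2. sharps-disposal audit 360 days ago vs limit 365 → met
3. condition 'serves clients under 18' holds; bloodborne-pathogen training 160 days ago vs limit 180 → met
4. licensed tattoo artists 5 ≥ 3 → met
5. condition 'offers permanent makeup' holds; sanitation citations on record 0 ≤ 0 → met
6. infection-control review 237 days ago vs limit 270 → met
7. autoclave spore test 27 days ago vs limit 30 → met
8. health department inspection 404 days ago vs limit 540 → met
9. licensed body piercers 8 ≥ 4 → met
10. professional liability coverage $675,000 ≥ $625,000 → met
11. premises liability coverage $800,000 ≥ $750,000 → met
12. first-aid certification 27 days ago vs limit 30 → met
All met.

Yes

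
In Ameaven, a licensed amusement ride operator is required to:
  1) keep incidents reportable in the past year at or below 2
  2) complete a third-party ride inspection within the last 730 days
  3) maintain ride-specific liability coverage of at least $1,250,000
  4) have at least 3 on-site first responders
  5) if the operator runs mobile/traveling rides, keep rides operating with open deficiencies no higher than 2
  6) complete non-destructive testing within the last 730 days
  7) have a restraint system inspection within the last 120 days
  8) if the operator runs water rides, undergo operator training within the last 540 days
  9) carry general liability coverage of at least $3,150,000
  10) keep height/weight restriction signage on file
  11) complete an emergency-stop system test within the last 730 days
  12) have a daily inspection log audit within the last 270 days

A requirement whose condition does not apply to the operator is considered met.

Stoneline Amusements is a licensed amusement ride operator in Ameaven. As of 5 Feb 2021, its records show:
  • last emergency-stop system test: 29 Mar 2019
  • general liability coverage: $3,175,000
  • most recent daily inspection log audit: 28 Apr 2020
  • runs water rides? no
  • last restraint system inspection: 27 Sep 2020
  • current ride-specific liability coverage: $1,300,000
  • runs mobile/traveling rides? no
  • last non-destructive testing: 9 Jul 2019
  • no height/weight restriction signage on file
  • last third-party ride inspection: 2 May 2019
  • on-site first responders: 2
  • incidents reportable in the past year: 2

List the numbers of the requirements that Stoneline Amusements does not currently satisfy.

4, 7, 10, 12

1. incidents reportable in the past year 2 ≤ 2 → met
2. third-party ride inspection 645 days ago vs limit 730 → met
3. ride-specific liability coverage $1,300,000 ≥ $1,250,000 → met
4. on-site first responders 2 < 3 → not met
5. condition 'runs mobile/traveling rides' does not hold → requirement n/a → met
6. non-destructive testing 577 days ago vs limit 730 → met
7. restraint system inspection 131 days ago vs limit 120 → not met
8. condition 'runs water rides' does not hold → requirement n/a → met
9. general liability coverage $3,175,000 ≥ $3,150,000 → met
10. height/weight restriction signage absent → not met
11. emergency-stop system test 679 days ago vs limit 730 → met
12. daily inspection log audit 283 days ago vs limit 270 → not met
Not met: 4, 7, 10, 12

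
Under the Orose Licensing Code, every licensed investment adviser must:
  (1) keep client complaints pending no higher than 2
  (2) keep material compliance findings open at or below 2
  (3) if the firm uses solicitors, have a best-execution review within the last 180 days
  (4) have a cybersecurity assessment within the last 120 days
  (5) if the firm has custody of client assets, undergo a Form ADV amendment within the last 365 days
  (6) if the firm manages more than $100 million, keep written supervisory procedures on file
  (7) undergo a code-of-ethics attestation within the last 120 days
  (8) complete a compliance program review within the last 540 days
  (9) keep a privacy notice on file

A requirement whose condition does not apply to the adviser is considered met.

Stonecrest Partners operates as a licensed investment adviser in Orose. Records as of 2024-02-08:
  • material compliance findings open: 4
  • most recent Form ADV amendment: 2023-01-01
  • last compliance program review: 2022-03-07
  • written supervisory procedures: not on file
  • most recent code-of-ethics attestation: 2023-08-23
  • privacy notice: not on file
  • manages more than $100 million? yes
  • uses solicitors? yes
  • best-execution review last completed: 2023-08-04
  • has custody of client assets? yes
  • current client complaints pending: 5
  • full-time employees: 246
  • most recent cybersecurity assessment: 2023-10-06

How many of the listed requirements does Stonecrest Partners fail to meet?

1. client complaints pending 5 > 2 → not met
2. material compliance findings open 4 > 2 → not met
3. condition 'uses solicitors' holds; best-execution review 188 days ago vs limit 180 → not met
4. cybersecurity assessment 125 days ago vs limit 120 → not met
5. condition 'has custody of client assets' holds; Form ADV amendment 403 days ago vs limit 365 → not met
6. condition 'manages more than $100 million' holds; written supervisory procedures absent → not met
7. code-of-ethics attestation 169 days ago vs limit 120 → not met
8. compliance program review 703 days ago vs limit 540 → not met
9. privacy notice absent → not met
Not met: 9 of 9

9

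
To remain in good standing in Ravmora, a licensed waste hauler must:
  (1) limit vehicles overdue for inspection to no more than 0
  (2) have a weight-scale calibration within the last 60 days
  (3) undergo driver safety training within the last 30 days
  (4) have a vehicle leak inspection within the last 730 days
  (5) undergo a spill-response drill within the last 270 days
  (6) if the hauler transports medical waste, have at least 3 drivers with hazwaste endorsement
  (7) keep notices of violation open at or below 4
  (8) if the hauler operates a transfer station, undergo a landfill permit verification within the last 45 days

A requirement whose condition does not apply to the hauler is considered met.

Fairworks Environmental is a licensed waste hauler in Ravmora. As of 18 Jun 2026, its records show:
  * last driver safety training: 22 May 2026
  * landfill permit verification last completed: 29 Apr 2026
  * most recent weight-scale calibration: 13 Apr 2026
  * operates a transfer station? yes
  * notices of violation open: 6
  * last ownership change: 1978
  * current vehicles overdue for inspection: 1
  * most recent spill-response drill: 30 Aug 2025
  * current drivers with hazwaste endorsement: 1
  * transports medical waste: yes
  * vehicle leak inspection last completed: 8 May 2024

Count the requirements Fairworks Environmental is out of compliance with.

7

1. vehicles overdue for inspection 1 > 0 → not met
2. weight-scale calibration 66 days ago vs limit 60 → not met
3. driver safety training 27 days ago vs limit 30 → met
4. vehicle leak inspection 771 days ago vs limit 730 → not met
5. spill-response drill 292 days ago vs limit 270 → not met
6. condition 'transports medical waste' holds; drivers with hazwaste endorsement 1 < 3 → not met
7. notices of violation open 6 > 4 → not met
8. condition 'operates a transfer station' holds; landfill permit verification 50 days ago vs limit 45 → not met
Not met: 7 of 8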